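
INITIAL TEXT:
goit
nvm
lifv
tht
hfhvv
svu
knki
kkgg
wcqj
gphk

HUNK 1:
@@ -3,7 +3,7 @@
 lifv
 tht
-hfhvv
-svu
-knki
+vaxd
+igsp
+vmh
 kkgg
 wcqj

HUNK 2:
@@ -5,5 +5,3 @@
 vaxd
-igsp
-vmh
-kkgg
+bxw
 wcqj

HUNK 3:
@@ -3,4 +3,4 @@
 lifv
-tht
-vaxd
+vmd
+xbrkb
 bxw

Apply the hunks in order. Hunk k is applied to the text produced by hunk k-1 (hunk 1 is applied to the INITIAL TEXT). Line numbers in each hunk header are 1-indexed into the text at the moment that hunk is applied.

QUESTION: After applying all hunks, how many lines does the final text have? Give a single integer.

Hunk 1: at line 3 remove [hfhvv,svu,knki] add [vaxd,igsp,vmh] -> 10 lines: goit nvm lifv tht vaxd igsp vmh kkgg wcqj gphk
Hunk 2: at line 5 remove [igsp,vmh,kkgg] add [bxw] -> 8 lines: goit nvm lifv tht vaxd bxw wcqj gphk
Hunk 3: at line 3 remove [tht,vaxd] add [vmd,xbrkb] -> 8 lines: goit nvm lifv vmd xbrkb bxw wcqj gphk
Final line count: 8

Answer: 8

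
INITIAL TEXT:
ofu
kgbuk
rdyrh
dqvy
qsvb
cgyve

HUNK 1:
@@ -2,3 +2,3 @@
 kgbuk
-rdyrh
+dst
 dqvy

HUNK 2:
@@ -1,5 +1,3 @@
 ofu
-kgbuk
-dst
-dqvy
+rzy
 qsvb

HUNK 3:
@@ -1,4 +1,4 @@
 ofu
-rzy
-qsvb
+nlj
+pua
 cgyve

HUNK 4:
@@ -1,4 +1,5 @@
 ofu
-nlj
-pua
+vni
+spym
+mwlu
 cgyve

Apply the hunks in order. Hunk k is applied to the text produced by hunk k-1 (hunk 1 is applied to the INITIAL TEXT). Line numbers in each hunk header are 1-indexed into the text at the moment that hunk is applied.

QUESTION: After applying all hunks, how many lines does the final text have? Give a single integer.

Answer: 5

Derivation:
Hunk 1: at line 2 remove [rdyrh] add [dst] -> 6 lines: ofu kgbuk dst dqvy qsvb cgyve
Hunk 2: at line 1 remove [kgbuk,dst,dqvy] add [rzy] -> 4 lines: ofu rzy qsvb cgyve
Hunk 3: at line 1 remove [rzy,qsvb] add [nlj,pua] -> 4 lines: ofu nlj pua cgyve
Hunk 4: at line 1 remove [nlj,pua] add [vni,spym,mwlu] -> 5 lines: ofu vni spym mwlu cgyve
Final line count: 5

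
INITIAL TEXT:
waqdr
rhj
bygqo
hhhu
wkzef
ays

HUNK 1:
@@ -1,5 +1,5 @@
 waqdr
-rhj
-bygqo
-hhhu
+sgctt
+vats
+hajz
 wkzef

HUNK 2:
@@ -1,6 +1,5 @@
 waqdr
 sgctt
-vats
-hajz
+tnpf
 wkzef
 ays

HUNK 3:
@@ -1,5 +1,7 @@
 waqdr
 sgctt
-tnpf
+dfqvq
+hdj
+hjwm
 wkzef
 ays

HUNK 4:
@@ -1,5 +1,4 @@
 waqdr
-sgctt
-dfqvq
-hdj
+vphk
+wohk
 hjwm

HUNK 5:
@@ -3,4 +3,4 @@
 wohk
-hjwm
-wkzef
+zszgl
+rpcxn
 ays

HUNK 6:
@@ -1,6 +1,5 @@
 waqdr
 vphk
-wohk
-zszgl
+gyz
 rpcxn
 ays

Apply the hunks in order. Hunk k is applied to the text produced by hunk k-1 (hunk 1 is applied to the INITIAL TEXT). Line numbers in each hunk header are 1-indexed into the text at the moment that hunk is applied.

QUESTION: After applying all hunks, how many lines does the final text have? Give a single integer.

Hunk 1: at line 1 remove [rhj,bygqo,hhhu] add [sgctt,vats,hajz] -> 6 lines: waqdr sgctt vats hajz wkzef ays
Hunk 2: at line 1 remove [vats,hajz] add [tnpf] -> 5 lines: waqdr sgctt tnpf wkzef ays
Hunk 3: at line 1 remove [tnpf] add [dfqvq,hdj,hjwm] -> 7 lines: waqdr sgctt dfqvq hdj hjwm wkzef ays
Hunk 4: at line 1 remove [sgctt,dfqvq,hdj] add [vphk,wohk] -> 6 lines: waqdr vphk wohk hjwm wkzef ays
Hunk 5: at line 3 remove [hjwm,wkzef] add [zszgl,rpcxn] -> 6 lines: waqdr vphk wohk zszgl rpcxn ays
Hunk 6: at line 1 remove [wohk,zszgl] add [gyz] -> 5 lines: waqdr vphk gyz rpcxn ays
Final line count: 5

Answer: 5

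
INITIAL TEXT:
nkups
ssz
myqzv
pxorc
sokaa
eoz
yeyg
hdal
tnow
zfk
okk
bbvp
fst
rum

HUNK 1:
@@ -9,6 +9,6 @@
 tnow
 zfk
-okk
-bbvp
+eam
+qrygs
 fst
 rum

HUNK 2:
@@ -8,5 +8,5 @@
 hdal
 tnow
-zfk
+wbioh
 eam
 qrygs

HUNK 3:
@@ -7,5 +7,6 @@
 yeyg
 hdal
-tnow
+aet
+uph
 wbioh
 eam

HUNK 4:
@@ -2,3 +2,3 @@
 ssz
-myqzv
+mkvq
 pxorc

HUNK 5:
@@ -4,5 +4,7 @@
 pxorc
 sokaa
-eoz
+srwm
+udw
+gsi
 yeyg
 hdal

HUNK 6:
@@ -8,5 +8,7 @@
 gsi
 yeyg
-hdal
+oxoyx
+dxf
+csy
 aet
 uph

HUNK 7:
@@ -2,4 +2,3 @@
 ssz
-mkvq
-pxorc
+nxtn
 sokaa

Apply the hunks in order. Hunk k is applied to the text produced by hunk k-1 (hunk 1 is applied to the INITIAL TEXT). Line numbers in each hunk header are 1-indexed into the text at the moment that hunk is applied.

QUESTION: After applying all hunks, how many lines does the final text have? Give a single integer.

Answer: 18

Derivation:
Hunk 1: at line 9 remove [okk,bbvp] add [eam,qrygs] -> 14 lines: nkups ssz myqzv pxorc sokaa eoz yeyg hdal tnow zfk eam qrygs fst rum
Hunk 2: at line 8 remove [zfk] add [wbioh] -> 14 lines: nkups ssz myqzv pxorc sokaa eoz yeyg hdal tnow wbioh eam qrygs fst rum
Hunk 3: at line 7 remove [tnow] add [aet,uph] -> 15 lines: nkups ssz myqzv pxorc sokaa eoz yeyg hdal aet uph wbioh eam qrygs fst rum
Hunk 4: at line 2 remove [myqzv] add [mkvq] -> 15 lines: nkups ssz mkvq pxorc sokaa eoz yeyg hdal aet uph wbioh eam qrygs fst rum
Hunk 5: at line 4 remove [eoz] add [srwm,udw,gsi] -> 17 lines: nkups ssz mkvq pxorc sokaa srwm udw gsi yeyg hdal aet uph wbioh eam qrygs fst rum
Hunk 6: at line 8 remove [hdal] add [oxoyx,dxf,csy] -> 19 lines: nkups ssz mkvq pxorc sokaa srwm udw gsi yeyg oxoyx dxf csy aet uph wbioh eam qrygs fst rum
Hunk 7: at line 2 remove [mkvq,pxorc] add [nxtn] -> 18 lines: nkups ssz nxtn sokaa srwm udw gsi yeyg oxoyx dxf csy aet uph wbioh eam qrygs fst rum
Final line count: 18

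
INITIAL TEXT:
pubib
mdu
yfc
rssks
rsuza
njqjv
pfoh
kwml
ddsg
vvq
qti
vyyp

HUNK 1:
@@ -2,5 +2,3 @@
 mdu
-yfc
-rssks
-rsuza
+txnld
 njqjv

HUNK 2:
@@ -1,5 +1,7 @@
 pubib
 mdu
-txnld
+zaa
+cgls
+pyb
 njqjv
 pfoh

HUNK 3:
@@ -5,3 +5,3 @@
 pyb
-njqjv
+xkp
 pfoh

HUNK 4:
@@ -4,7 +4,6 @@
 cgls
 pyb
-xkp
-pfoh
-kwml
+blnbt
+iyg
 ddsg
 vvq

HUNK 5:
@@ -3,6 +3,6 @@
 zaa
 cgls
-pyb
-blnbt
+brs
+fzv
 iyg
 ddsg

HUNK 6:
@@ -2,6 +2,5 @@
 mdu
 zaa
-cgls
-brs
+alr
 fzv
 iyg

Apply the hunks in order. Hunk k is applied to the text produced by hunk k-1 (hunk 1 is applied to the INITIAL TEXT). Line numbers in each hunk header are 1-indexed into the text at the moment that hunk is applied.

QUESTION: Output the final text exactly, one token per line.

Hunk 1: at line 2 remove [yfc,rssks,rsuza] add [txnld] -> 10 lines: pubib mdu txnld njqjv pfoh kwml ddsg vvq qti vyyp
Hunk 2: at line 1 remove [txnld] add [zaa,cgls,pyb] -> 12 lines: pubib mdu zaa cgls pyb njqjv pfoh kwml ddsg vvq qti vyyp
Hunk 3: at line 5 remove [njqjv] add [xkp] -> 12 lines: pubib mdu zaa cgls pyb xkp pfoh kwml ddsg vvq qti vyyp
Hunk 4: at line 4 remove [xkp,pfoh,kwml] add [blnbt,iyg] -> 11 lines: pubib mdu zaa cgls pyb blnbt iyg ddsg vvq qti vyyp
Hunk 5: at line 3 remove [pyb,blnbt] add [brs,fzv] -> 11 lines: pubib mdu zaa cgls brs fzv iyg ddsg vvq qti vyyp
Hunk 6: at line 2 remove [cgls,brs] add [alr] -> 10 lines: pubib mdu zaa alr fzv iyg ddsg vvq qti vyyp

Answer: pubib
mdu
zaa
alr
fzv
iyg
ddsg
vvq
qti
vyyp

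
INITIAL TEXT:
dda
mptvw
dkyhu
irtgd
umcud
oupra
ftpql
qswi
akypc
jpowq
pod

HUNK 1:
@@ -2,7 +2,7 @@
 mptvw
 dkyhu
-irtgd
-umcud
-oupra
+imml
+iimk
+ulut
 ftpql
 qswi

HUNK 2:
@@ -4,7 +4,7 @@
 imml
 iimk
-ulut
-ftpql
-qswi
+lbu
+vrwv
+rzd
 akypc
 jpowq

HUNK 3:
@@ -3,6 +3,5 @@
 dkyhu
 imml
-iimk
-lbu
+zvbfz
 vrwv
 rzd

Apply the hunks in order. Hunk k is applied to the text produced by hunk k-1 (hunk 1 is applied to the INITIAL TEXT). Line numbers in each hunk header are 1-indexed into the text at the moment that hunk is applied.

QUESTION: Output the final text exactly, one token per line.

Hunk 1: at line 2 remove [irtgd,umcud,oupra] add [imml,iimk,ulut] -> 11 lines: dda mptvw dkyhu imml iimk ulut ftpql qswi akypc jpowq pod
Hunk 2: at line 4 remove [ulut,ftpql,qswi] add [lbu,vrwv,rzd] -> 11 lines: dda mptvw dkyhu imml iimk lbu vrwv rzd akypc jpowq pod
Hunk 3: at line 3 remove [iimk,lbu] add [zvbfz] -> 10 lines: dda mptvw dkyhu imml zvbfz vrwv rzd akypc jpowq pod

Answer: dda
mptvw
dkyhu
imml
zvbfz
vrwv
rzd
akypc
jpowq
pod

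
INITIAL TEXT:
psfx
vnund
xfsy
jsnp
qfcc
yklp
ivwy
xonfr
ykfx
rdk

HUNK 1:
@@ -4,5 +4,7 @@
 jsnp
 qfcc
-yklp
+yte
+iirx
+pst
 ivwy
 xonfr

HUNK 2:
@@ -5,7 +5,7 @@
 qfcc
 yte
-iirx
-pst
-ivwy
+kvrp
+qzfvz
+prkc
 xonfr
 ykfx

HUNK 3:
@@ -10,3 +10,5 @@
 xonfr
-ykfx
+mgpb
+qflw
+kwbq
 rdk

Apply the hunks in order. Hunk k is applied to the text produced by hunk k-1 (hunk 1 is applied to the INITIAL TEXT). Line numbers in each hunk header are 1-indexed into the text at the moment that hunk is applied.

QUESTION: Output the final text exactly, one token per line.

Answer: psfx
vnund
xfsy
jsnp
qfcc
yte
kvrp
qzfvz
prkc
xonfr
mgpb
qflw
kwbq
rdk

Derivation:
Hunk 1: at line 4 remove [yklp] add [yte,iirx,pst] -> 12 lines: psfx vnund xfsy jsnp qfcc yte iirx pst ivwy xonfr ykfx rdk
Hunk 2: at line 5 remove [iirx,pst,ivwy] add [kvrp,qzfvz,prkc] -> 12 lines: psfx vnund xfsy jsnp qfcc yte kvrp qzfvz prkc xonfr ykfx rdk
Hunk 3: at line 10 remove [ykfx] add [mgpb,qflw,kwbq] -> 14 lines: psfx vnund xfsy jsnp qfcc yte kvrp qzfvz prkc xonfr mgpb qflw kwbq rdk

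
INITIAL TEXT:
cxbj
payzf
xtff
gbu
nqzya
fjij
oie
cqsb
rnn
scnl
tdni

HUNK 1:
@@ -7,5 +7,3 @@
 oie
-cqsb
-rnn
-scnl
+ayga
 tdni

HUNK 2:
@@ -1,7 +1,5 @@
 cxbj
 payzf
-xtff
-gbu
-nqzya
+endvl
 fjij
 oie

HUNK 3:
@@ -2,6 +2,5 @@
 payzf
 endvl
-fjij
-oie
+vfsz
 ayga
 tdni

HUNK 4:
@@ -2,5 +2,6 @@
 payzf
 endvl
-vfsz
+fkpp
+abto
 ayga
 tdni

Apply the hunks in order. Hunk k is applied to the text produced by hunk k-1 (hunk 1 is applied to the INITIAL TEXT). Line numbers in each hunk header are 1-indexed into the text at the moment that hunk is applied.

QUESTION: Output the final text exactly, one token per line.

Hunk 1: at line 7 remove [cqsb,rnn,scnl] add [ayga] -> 9 lines: cxbj payzf xtff gbu nqzya fjij oie ayga tdni
Hunk 2: at line 1 remove [xtff,gbu,nqzya] add [endvl] -> 7 lines: cxbj payzf endvl fjij oie ayga tdni
Hunk 3: at line 2 remove [fjij,oie] add [vfsz] -> 6 lines: cxbj payzf endvl vfsz ayga tdni
Hunk 4: at line 2 remove [vfsz] add [fkpp,abto] -> 7 lines: cxbj payzf endvl fkpp abto ayga tdni

Answer: cxbj
payzf
endvl
fkpp
abto
ayga
tdni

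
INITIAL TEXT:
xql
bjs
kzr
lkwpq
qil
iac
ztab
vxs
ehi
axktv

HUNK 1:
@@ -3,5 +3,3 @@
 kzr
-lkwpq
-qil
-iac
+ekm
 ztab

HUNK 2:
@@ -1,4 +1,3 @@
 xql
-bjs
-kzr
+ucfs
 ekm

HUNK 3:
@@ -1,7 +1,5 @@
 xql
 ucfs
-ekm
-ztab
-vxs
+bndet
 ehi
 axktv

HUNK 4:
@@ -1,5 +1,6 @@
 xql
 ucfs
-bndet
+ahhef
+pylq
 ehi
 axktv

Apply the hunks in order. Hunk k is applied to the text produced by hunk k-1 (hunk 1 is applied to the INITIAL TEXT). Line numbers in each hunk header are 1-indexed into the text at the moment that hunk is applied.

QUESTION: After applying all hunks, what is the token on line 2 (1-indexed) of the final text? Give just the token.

Hunk 1: at line 3 remove [lkwpq,qil,iac] add [ekm] -> 8 lines: xql bjs kzr ekm ztab vxs ehi axktv
Hunk 2: at line 1 remove [bjs,kzr] add [ucfs] -> 7 lines: xql ucfs ekm ztab vxs ehi axktv
Hunk 3: at line 1 remove [ekm,ztab,vxs] add [bndet] -> 5 lines: xql ucfs bndet ehi axktv
Hunk 4: at line 1 remove [bndet] add [ahhef,pylq] -> 6 lines: xql ucfs ahhef pylq ehi axktv
Final line 2: ucfs

Answer: ucfs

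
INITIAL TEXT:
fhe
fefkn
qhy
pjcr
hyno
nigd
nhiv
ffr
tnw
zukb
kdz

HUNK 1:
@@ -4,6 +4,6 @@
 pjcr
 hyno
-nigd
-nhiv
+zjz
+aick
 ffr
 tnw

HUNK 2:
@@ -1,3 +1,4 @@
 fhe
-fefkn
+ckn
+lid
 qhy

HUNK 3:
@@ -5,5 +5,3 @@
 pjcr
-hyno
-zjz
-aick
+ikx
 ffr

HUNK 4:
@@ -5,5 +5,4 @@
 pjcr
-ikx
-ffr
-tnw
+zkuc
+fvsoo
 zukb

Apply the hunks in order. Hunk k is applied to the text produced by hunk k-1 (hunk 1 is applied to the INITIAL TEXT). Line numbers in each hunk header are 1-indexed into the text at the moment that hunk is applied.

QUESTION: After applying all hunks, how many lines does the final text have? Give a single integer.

Answer: 9

Derivation:
Hunk 1: at line 4 remove [nigd,nhiv] add [zjz,aick] -> 11 lines: fhe fefkn qhy pjcr hyno zjz aick ffr tnw zukb kdz
Hunk 2: at line 1 remove [fefkn] add [ckn,lid] -> 12 lines: fhe ckn lid qhy pjcr hyno zjz aick ffr tnw zukb kdz
Hunk 3: at line 5 remove [hyno,zjz,aick] add [ikx] -> 10 lines: fhe ckn lid qhy pjcr ikx ffr tnw zukb kdz
Hunk 4: at line 5 remove [ikx,ffr,tnw] add [zkuc,fvsoo] -> 9 lines: fhe ckn lid qhy pjcr zkuc fvsoo zukb kdz
Final line count: 9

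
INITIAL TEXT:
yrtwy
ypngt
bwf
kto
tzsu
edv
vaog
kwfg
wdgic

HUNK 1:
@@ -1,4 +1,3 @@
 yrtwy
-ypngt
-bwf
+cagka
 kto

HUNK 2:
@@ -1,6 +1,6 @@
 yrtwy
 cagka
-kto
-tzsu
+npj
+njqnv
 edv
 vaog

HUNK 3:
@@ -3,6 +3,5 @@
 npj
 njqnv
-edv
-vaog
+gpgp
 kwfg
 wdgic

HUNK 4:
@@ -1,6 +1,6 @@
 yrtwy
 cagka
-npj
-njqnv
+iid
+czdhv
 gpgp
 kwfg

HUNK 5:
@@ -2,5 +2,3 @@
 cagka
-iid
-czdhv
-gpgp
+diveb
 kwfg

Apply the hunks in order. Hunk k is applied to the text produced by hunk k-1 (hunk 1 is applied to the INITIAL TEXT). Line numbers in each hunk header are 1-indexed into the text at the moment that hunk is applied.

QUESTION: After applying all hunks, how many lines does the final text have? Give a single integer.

Hunk 1: at line 1 remove [ypngt,bwf] add [cagka] -> 8 lines: yrtwy cagka kto tzsu edv vaog kwfg wdgic
Hunk 2: at line 1 remove [kto,tzsu] add [npj,njqnv] -> 8 lines: yrtwy cagka npj njqnv edv vaog kwfg wdgic
Hunk 3: at line 3 remove [edv,vaog] add [gpgp] -> 7 lines: yrtwy cagka npj njqnv gpgp kwfg wdgic
Hunk 4: at line 1 remove [npj,njqnv] add [iid,czdhv] -> 7 lines: yrtwy cagka iid czdhv gpgp kwfg wdgic
Hunk 5: at line 2 remove [iid,czdhv,gpgp] add [diveb] -> 5 lines: yrtwy cagka diveb kwfg wdgic
Final line count: 5

Answer: 5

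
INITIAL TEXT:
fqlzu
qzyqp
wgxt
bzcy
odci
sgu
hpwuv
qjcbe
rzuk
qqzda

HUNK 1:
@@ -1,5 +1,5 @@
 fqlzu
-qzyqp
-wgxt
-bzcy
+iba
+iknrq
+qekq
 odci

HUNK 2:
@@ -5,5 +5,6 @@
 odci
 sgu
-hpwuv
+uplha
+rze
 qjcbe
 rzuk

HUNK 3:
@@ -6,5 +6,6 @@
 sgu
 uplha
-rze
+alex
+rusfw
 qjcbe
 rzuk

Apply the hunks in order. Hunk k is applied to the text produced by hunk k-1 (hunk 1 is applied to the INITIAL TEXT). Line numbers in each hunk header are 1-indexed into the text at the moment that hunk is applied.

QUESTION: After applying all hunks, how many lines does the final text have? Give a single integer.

Answer: 12

Derivation:
Hunk 1: at line 1 remove [qzyqp,wgxt,bzcy] add [iba,iknrq,qekq] -> 10 lines: fqlzu iba iknrq qekq odci sgu hpwuv qjcbe rzuk qqzda
Hunk 2: at line 5 remove [hpwuv] add [uplha,rze] -> 11 lines: fqlzu iba iknrq qekq odci sgu uplha rze qjcbe rzuk qqzda
Hunk 3: at line 6 remove [rze] add [alex,rusfw] -> 12 lines: fqlzu iba iknrq qekq odci sgu uplha alex rusfw qjcbe rzuk qqzda
Final line count: 12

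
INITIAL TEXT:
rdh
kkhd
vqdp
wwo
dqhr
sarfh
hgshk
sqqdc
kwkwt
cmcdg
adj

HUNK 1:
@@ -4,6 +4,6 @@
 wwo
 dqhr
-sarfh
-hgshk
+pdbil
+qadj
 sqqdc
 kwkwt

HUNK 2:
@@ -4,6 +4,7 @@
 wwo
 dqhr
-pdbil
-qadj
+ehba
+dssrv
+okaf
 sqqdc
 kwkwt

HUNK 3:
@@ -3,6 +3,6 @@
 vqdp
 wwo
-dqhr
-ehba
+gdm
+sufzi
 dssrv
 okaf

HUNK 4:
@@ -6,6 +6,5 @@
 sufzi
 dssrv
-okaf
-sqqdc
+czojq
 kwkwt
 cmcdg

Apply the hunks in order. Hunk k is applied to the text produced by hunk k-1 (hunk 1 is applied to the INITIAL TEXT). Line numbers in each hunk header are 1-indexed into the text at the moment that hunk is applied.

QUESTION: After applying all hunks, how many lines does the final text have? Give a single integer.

Answer: 11

Derivation:
Hunk 1: at line 4 remove [sarfh,hgshk] add [pdbil,qadj] -> 11 lines: rdh kkhd vqdp wwo dqhr pdbil qadj sqqdc kwkwt cmcdg adj
Hunk 2: at line 4 remove [pdbil,qadj] add [ehba,dssrv,okaf] -> 12 lines: rdh kkhd vqdp wwo dqhr ehba dssrv okaf sqqdc kwkwt cmcdg adj
Hunk 3: at line 3 remove [dqhr,ehba] add [gdm,sufzi] -> 12 lines: rdh kkhd vqdp wwo gdm sufzi dssrv okaf sqqdc kwkwt cmcdg adj
Hunk 4: at line 6 remove [okaf,sqqdc] add [czojq] -> 11 lines: rdh kkhd vqdp wwo gdm sufzi dssrv czojq kwkwt cmcdg adj
Final line count: 11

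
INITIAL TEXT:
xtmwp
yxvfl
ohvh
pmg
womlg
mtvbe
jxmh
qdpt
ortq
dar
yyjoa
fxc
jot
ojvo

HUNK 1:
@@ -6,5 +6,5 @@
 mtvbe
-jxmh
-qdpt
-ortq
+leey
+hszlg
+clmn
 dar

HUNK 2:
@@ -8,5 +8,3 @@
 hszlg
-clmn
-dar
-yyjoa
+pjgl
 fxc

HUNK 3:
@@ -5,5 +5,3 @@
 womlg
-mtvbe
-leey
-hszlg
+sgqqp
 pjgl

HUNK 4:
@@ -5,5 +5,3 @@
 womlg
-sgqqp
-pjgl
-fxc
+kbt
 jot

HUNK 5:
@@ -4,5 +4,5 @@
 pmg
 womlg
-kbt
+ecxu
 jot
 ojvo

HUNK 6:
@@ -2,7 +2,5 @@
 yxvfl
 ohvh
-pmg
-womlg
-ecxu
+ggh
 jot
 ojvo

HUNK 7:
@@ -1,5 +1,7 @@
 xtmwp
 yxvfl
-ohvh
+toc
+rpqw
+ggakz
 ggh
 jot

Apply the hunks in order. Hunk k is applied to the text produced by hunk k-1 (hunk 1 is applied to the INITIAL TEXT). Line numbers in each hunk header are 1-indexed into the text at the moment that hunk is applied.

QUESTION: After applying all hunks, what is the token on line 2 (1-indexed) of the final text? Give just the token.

Answer: yxvfl

Derivation:
Hunk 1: at line 6 remove [jxmh,qdpt,ortq] add [leey,hszlg,clmn] -> 14 lines: xtmwp yxvfl ohvh pmg womlg mtvbe leey hszlg clmn dar yyjoa fxc jot ojvo
Hunk 2: at line 8 remove [clmn,dar,yyjoa] add [pjgl] -> 12 lines: xtmwp yxvfl ohvh pmg womlg mtvbe leey hszlg pjgl fxc jot ojvo
Hunk 3: at line 5 remove [mtvbe,leey,hszlg] add [sgqqp] -> 10 lines: xtmwp yxvfl ohvh pmg womlg sgqqp pjgl fxc jot ojvo
Hunk 4: at line 5 remove [sgqqp,pjgl,fxc] add [kbt] -> 8 lines: xtmwp yxvfl ohvh pmg womlg kbt jot ojvo
Hunk 5: at line 4 remove [kbt] add [ecxu] -> 8 lines: xtmwp yxvfl ohvh pmg womlg ecxu jot ojvo
Hunk 6: at line 2 remove [pmg,womlg,ecxu] add [ggh] -> 6 lines: xtmwp yxvfl ohvh ggh jot ojvo
Hunk 7: at line 1 remove [ohvh] add [toc,rpqw,ggakz] -> 8 lines: xtmwp yxvfl toc rpqw ggakz ggh jot ojvo
Final line 2: yxvfl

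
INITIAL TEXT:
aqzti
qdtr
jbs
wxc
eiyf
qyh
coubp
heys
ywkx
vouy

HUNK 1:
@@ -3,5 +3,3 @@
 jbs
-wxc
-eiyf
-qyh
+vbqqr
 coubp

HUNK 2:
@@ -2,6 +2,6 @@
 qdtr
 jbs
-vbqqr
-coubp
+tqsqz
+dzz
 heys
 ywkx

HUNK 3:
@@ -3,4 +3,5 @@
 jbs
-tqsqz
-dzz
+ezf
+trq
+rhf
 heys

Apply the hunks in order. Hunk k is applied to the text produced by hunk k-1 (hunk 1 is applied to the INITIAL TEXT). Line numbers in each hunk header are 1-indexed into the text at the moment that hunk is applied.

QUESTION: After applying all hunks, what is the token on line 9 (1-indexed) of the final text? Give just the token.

Answer: vouy

Derivation:
Hunk 1: at line 3 remove [wxc,eiyf,qyh] add [vbqqr] -> 8 lines: aqzti qdtr jbs vbqqr coubp heys ywkx vouy
Hunk 2: at line 2 remove [vbqqr,coubp] add [tqsqz,dzz] -> 8 lines: aqzti qdtr jbs tqsqz dzz heys ywkx vouy
Hunk 3: at line 3 remove [tqsqz,dzz] add [ezf,trq,rhf] -> 9 lines: aqzti qdtr jbs ezf trq rhf heys ywkx vouy
Final line 9: vouy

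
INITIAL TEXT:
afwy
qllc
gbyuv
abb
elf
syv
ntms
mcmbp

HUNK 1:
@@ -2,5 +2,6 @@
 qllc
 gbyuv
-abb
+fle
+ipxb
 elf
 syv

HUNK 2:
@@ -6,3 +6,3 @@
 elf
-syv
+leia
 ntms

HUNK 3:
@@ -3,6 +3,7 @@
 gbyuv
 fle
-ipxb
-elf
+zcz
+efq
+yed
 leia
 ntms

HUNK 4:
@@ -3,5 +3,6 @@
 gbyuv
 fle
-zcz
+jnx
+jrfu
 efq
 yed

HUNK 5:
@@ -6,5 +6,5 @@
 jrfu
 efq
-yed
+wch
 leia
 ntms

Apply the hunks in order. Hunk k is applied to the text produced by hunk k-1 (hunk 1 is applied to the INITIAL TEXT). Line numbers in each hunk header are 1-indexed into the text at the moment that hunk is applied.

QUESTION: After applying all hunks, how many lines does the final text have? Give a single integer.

Answer: 11

Derivation:
Hunk 1: at line 2 remove [abb] add [fle,ipxb] -> 9 lines: afwy qllc gbyuv fle ipxb elf syv ntms mcmbp
Hunk 2: at line 6 remove [syv] add [leia] -> 9 lines: afwy qllc gbyuv fle ipxb elf leia ntms mcmbp
Hunk 3: at line 3 remove [ipxb,elf] add [zcz,efq,yed] -> 10 lines: afwy qllc gbyuv fle zcz efq yed leia ntms mcmbp
Hunk 4: at line 3 remove [zcz] add [jnx,jrfu] -> 11 lines: afwy qllc gbyuv fle jnx jrfu efq yed leia ntms mcmbp
Hunk 5: at line 6 remove [yed] add [wch] -> 11 lines: afwy qllc gbyuv fle jnx jrfu efq wch leia ntms mcmbp
Final line count: 11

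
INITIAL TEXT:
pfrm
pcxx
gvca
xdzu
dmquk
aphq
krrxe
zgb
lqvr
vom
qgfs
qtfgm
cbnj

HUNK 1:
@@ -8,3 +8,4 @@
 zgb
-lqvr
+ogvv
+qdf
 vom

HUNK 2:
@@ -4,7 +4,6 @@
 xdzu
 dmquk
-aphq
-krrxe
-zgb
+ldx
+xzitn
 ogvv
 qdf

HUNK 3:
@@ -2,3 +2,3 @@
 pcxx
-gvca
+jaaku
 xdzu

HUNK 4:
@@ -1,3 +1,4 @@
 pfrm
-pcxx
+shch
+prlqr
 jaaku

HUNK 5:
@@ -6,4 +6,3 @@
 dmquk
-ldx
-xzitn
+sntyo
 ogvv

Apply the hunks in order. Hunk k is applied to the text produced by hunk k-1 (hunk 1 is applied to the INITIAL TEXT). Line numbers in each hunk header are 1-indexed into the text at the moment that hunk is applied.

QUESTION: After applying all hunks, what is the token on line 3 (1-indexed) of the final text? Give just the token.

Answer: prlqr

Derivation:
Hunk 1: at line 8 remove [lqvr] add [ogvv,qdf] -> 14 lines: pfrm pcxx gvca xdzu dmquk aphq krrxe zgb ogvv qdf vom qgfs qtfgm cbnj
Hunk 2: at line 4 remove [aphq,krrxe,zgb] add [ldx,xzitn] -> 13 lines: pfrm pcxx gvca xdzu dmquk ldx xzitn ogvv qdf vom qgfs qtfgm cbnj
Hunk 3: at line 2 remove [gvca] add [jaaku] -> 13 lines: pfrm pcxx jaaku xdzu dmquk ldx xzitn ogvv qdf vom qgfs qtfgm cbnj
Hunk 4: at line 1 remove [pcxx] add [shch,prlqr] -> 14 lines: pfrm shch prlqr jaaku xdzu dmquk ldx xzitn ogvv qdf vom qgfs qtfgm cbnj
Hunk 5: at line 6 remove [ldx,xzitn] add [sntyo] -> 13 lines: pfrm shch prlqr jaaku xdzu dmquk sntyo ogvv qdf vom qgfs qtfgm cbnj
Final line 3: prlqr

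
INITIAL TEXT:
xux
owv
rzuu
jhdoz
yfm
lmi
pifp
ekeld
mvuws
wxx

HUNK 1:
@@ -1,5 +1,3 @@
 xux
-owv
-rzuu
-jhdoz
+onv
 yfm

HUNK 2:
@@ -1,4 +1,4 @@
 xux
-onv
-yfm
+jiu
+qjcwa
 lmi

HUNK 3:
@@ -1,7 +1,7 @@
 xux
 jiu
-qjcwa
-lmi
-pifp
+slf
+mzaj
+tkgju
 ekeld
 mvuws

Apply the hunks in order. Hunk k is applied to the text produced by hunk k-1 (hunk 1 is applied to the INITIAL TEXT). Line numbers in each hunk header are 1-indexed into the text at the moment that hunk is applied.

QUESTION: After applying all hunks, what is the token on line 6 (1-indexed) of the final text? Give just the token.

Answer: ekeld

Derivation:
Hunk 1: at line 1 remove [owv,rzuu,jhdoz] add [onv] -> 8 lines: xux onv yfm lmi pifp ekeld mvuws wxx
Hunk 2: at line 1 remove [onv,yfm] add [jiu,qjcwa] -> 8 lines: xux jiu qjcwa lmi pifp ekeld mvuws wxx
Hunk 3: at line 1 remove [qjcwa,lmi,pifp] add [slf,mzaj,tkgju] -> 8 lines: xux jiu slf mzaj tkgju ekeld mvuws wxx
Final line 6: ekeld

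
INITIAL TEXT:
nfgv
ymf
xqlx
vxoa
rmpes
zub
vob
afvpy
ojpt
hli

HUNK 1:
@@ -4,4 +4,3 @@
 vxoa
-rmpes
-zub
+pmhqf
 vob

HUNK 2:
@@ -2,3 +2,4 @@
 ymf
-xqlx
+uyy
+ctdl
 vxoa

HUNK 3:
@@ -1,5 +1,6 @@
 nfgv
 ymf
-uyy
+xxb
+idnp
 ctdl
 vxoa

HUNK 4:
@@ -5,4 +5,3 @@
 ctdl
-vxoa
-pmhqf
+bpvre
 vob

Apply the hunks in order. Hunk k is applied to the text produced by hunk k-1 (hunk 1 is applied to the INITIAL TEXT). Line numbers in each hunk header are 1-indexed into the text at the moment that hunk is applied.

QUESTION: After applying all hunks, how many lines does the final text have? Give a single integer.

Hunk 1: at line 4 remove [rmpes,zub] add [pmhqf] -> 9 lines: nfgv ymf xqlx vxoa pmhqf vob afvpy ojpt hli
Hunk 2: at line 2 remove [xqlx] add [uyy,ctdl] -> 10 lines: nfgv ymf uyy ctdl vxoa pmhqf vob afvpy ojpt hli
Hunk 3: at line 1 remove [uyy] add [xxb,idnp] -> 11 lines: nfgv ymf xxb idnp ctdl vxoa pmhqf vob afvpy ojpt hli
Hunk 4: at line 5 remove [vxoa,pmhqf] add [bpvre] -> 10 lines: nfgv ymf xxb idnp ctdl bpvre vob afvpy ojpt hli
Final line count: 10

Answer: 10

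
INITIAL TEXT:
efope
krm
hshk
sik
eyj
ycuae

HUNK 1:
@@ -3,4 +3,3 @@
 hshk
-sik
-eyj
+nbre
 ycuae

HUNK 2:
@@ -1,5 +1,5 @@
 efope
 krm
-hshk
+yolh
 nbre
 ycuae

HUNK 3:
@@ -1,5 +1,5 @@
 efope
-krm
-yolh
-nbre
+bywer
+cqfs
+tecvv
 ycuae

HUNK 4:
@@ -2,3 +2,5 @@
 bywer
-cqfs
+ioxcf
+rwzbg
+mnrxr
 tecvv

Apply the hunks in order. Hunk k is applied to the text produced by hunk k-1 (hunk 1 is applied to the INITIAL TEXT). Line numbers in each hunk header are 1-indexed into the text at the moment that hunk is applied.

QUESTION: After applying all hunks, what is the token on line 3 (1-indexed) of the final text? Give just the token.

Hunk 1: at line 3 remove [sik,eyj] add [nbre] -> 5 lines: efope krm hshk nbre ycuae
Hunk 2: at line 1 remove [hshk] add [yolh] -> 5 lines: efope krm yolh nbre ycuae
Hunk 3: at line 1 remove [krm,yolh,nbre] add [bywer,cqfs,tecvv] -> 5 lines: efope bywer cqfs tecvv ycuae
Hunk 4: at line 2 remove [cqfs] add [ioxcf,rwzbg,mnrxr] -> 7 lines: efope bywer ioxcf rwzbg mnrxr tecvv ycuae
Final line 3: ioxcf

Answer: ioxcf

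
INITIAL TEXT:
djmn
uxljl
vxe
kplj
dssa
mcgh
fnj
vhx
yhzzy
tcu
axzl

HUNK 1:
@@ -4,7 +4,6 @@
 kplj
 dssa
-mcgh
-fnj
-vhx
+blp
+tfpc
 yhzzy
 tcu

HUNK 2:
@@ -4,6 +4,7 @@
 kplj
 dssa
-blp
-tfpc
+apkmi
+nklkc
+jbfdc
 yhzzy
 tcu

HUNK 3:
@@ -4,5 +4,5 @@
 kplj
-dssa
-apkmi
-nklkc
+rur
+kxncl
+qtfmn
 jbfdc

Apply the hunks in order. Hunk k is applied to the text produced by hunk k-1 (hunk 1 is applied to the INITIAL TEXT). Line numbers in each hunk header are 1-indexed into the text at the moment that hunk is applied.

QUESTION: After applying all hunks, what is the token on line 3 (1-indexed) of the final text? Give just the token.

Answer: vxe

Derivation:
Hunk 1: at line 4 remove [mcgh,fnj,vhx] add [blp,tfpc] -> 10 lines: djmn uxljl vxe kplj dssa blp tfpc yhzzy tcu axzl
Hunk 2: at line 4 remove [blp,tfpc] add [apkmi,nklkc,jbfdc] -> 11 lines: djmn uxljl vxe kplj dssa apkmi nklkc jbfdc yhzzy tcu axzl
Hunk 3: at line 4 remove [dssa,apkmi,nklkc] add [rur,kxncl,qtfmn] -> 11 lines: djmn uxljl vxe kplj rur kxncl qtfmn jbfdc yhzzy tcu axzl
Final line 3: vxe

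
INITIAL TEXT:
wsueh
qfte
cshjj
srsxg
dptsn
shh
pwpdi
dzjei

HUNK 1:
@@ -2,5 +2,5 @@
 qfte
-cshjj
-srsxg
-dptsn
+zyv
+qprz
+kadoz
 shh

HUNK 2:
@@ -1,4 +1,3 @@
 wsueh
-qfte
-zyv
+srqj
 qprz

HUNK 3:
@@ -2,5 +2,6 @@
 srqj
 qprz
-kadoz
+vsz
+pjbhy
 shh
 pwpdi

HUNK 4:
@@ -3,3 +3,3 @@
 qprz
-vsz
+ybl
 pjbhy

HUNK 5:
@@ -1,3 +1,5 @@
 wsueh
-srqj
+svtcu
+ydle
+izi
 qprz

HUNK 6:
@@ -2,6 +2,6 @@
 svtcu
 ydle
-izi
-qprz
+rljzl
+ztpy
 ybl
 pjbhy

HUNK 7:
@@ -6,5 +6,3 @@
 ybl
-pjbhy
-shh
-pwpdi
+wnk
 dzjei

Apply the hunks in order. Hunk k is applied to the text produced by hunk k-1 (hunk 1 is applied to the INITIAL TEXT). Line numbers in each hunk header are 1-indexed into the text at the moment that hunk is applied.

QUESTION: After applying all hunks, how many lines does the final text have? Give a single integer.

Answer: 8

Derivation:
Hunk 1: at line 2 remove [cshjj,srsxg,dptsn] add [zyv,qprz,kadoz] -> 8 lines: wsueh qfte zyv qprz kadoz shh pwpdi dzjei
Hunk 2: at line 1 remove [qfte,zyv] add [srqj] -> 7 lines: wsueh srqj qprz kadoz shh pwpdi dzjei
Hunk 3: at line 2 remove [kadoz] add [vsz,pjbhy] -> 8 lines: wsueh srqj qprz vsz pjbhy shh pwpdi dzjei
Hunk 4: at line 3 remove [vsz] add [ybl] -> 8 lines: wsueh srqj qprz ybl pjbhy shh pwpdi dzjei
Hunk 5: at line 1 remove [srqj] add [svtcu,ydle,izi] -> 10 lines: wsueh svtcu ydle izi qprz ybl pjbhy shh pwpdi dzjei
Hunk 6: at line 2 remove [izi,qprz] add [rljzl,ztpy] -> 10 lines: wsueh svtcu ydle rljzl ztpy ybl pjbhy shh pwpdi dzjei
Hunk 7: at line 6 remove [pjbhy,shh,pwpdi] add [wnk] -> 8 lines: wsueh svtcu ydle rljzl ztpy ybl wnk dzjei
Final line count: 8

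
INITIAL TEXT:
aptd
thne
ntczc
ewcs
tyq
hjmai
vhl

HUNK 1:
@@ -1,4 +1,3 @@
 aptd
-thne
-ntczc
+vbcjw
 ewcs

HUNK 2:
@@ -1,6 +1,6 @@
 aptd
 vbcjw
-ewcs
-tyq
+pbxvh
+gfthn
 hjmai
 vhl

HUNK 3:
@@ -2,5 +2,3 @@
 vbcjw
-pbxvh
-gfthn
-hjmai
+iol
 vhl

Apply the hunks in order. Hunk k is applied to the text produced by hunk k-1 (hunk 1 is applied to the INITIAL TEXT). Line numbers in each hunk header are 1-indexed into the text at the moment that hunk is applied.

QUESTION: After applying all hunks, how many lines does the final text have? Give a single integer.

Hunk 1: at line 1 remove [thne,ntczc] add [vbcjw] -> 6 lines: aptd vbcjw ewcs tyq hjmai vhl
Hunk 2: at line 1 remove [ewcs,tyq] add [pbxvh,gfthn] -> 6 lines: aptd vbcjw pbxvh gfthn hjmai vhl
Hunk 3: at line 2 remove [pbxvh,gfthn,hjmai] add [iol] -> 4 lines: aptd vbcjw iol vhl
Final line count: 4

Answer: 4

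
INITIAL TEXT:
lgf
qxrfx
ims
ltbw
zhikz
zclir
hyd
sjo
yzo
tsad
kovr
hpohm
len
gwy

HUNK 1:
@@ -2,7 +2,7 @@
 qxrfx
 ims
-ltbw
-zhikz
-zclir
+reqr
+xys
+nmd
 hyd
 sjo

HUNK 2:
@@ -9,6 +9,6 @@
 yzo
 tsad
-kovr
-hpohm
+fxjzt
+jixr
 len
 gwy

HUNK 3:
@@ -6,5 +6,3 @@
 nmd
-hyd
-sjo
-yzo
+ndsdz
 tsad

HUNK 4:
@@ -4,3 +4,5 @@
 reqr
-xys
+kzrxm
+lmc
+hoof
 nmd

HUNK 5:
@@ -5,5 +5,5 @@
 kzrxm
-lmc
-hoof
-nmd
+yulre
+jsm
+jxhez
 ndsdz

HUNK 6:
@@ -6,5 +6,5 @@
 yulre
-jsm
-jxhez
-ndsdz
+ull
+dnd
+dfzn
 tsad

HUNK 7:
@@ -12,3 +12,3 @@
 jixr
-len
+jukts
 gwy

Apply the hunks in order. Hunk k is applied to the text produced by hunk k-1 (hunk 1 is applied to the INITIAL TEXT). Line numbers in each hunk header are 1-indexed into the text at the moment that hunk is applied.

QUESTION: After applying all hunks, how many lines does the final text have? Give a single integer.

Hunk 1: at line 2 remove [ltbw,zhikz,zclir] add [reqr,xys,nmd] -> 14 lines: lgf qxrfx ims reqr xys nmd hyd sjo yzo tsad kovr hpohm len gwy
Hunk 2: at line 9 remove [kovr,hpohm] add [fxjzt,jixr] -> 14 lines: lgf qxrfx ims reqr xys nmd hyd sjo yzo tsad fxjzt jixr len gwy
Hunk 3: at line 6 remove [hyd,sjo,yzo] add [ndsdz] -> 12 lines: lgf qxrfx ims reqr xys nmd ndsdz tsad fxjzt jixr len gwy
Hunk 4: at line 4 remove [xys] add [kzrxm,lmc,hoof] -> 14 lines: lgf qxrfx ims reqr kzrxm lmc hoof nmd ndsdz tsad fxjzt jixr len gwy
Hunk 5: at line 5 remove [lmc,hoof,nmd] add [yulre,jsm,jxhez] -> 14 lines: lgf qxrfx ims reqr kzrxm yulre jsm jxhez ndsdz tsad fxjzt jixr len gwy
Hunk 6: at line 6 remove [jsm,jxhez,ndsdz] add [ull,dnd,dfzn] -> 14 lines: lgf qxrfx ims reqr kzrxm yulre ull dnd dfzn tsad fxjzt jixr len gwy
Hunk 7: at line 12 remove [len] add [jukts] -> 14 lines: lgf qxrfx ims reqr kzrxm yulre ull dnd dfzn tsad fxjzt jixr jukts gwy
Final line count: 14

Answer: 14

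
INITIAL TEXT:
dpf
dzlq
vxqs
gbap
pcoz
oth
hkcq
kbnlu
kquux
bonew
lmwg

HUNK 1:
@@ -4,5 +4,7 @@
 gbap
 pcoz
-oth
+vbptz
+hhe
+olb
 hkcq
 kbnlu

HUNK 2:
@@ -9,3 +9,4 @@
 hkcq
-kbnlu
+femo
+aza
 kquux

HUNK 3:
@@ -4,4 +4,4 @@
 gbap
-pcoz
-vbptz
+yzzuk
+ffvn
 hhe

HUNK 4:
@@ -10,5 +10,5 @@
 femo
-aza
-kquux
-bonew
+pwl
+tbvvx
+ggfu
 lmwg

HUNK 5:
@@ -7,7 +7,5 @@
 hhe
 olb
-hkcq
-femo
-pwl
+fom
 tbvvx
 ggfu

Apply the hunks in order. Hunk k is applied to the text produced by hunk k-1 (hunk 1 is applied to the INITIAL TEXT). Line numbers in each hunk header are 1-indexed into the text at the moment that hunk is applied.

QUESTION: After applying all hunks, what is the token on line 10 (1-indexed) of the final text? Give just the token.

Answer: tbvvx

Derivation:
Hunk 1: at line 4 remove [oth] add [vbptz,hhe,olb] -> 13 lines: dpf dzlq vxqs gbap pcoz vbptz hhe olb hkcq kbnlu kquux bonew lmwg
Hunk 2: at line 9 remove [kbnlu] add [femo,aza] -> 14 lines: dpf dzlq vxqs gbap pcoz vbptz hhe olb hkcq femo aza kquux bonew lmwg
Hunk 3: at line 4 remove [pcoz,vbptz] add [yzzuk,ffvn] -> 14 lines: dpf dzlq vxqs gbap yzzuk ffvn hhe olb hkcq femo aza kquux bonew lmwg
Hunk 4: at line 10 remove [aza,kquux,bonew] add [pwl,tbvvx,ggfu] -> 14 lines: dpf dzlq vxqs gbap yzzuk ffvn hhe olb hkcq femo pwl tbvvx ggfu lmwg
Hunk 5: at line 7 remove [hkcq,femo,pwl] add [fom] -> 12 lines: dpf dzlq vxqs gbap yzzuk ffvn hhe olb fom tbvvx ggfu lmwg
Final line 10: tbvvx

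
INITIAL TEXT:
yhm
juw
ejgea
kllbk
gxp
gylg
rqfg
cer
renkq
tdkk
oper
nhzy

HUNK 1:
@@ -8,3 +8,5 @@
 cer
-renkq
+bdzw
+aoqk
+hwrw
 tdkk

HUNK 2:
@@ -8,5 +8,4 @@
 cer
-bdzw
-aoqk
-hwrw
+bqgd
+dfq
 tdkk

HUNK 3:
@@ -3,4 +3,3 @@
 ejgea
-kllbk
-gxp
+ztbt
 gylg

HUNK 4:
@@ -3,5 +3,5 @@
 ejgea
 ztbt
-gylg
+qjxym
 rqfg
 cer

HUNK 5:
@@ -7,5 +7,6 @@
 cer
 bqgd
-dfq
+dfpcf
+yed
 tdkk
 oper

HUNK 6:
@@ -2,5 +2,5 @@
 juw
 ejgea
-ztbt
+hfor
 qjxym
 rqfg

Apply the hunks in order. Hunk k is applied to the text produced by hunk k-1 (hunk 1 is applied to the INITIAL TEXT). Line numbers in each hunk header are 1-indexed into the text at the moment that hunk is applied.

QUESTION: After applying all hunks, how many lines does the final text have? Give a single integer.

Hunk 1: at line 8 remove [renkq] add [bdzw,aoqk,hwrw] -> 14 lines: yhm juw ejgea kllbk gxp gylg rqfg cer bdzw aoqk hwrw tdkk oper nhzy
Hunk 2: at line 8 remove [bdzw,aoqk,hwrw] add [bqgd,dfq] -> 13 lines: yhm juw ejgea kllbk gxp gylg rqfg cer bqgd dfq tdkk oper nhzy
Hunk 3: at line 3 remove [kllbk,gxp] add [ztbt] -> 12 lines: yhm juw ejgea ztbt gylg rqfg cer bqgd dfq tdkk oper nhzy
Hunk 4: at line 3 remove [gylg] add [qjxym] -> 12 lines: yhm juw ejgea ztbt qjxym rqfg cer bqgd dfq tdkk oper nhzy
Hunk 5: at line 7 remove [dfq] add [dfpcf,yed] -> 13 lines: yhm juw ejgea ztbt qjxym rqfg cer bqgd dfpcf yed tdkk oper nhzy
Hunk 6: at line 2 remove [ztbt] add [hfor] -> 13 lines: yhm juw ejgea hfor qjxym rqfg cer bqgd dfpcf yed tdkk oper nhzy
Final line count: 13

Answer: 13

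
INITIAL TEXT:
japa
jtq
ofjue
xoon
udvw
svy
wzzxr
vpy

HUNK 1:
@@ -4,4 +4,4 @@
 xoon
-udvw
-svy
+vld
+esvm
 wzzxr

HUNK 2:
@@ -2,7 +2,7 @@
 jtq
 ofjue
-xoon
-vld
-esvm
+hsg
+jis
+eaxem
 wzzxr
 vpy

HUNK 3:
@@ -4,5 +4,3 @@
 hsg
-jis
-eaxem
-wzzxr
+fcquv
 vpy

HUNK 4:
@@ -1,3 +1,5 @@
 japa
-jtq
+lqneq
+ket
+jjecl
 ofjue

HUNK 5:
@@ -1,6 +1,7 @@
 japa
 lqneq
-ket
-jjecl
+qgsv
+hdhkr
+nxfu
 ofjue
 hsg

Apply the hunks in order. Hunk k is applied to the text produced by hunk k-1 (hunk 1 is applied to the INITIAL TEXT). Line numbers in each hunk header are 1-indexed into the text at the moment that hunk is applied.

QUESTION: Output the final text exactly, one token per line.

Answer: japa
lqneq
qgsv
hdhkr
nxfu
ofjue
hsg
fcquv
vpy

Derivation:
Hunk 1: at line 4 remove [udvw,svy] add [vld,esvm] -> 8 lines: japa jtq ofjue xoon vld esvm wzzxr vpy
Hunk 2: at line 2 remove [xoon,vld,esvm] add [hsg,jis,eaxem] -> 8 lines: japa jtq ofjue hsg jis eaxem wzzxr vpy
Hunk 3: at line 4 remove [jis,eaxem,wzzxr] add [fcquv] -> 6 lines: japa jtq ofjue hsg fcquv vpy
Hunk 4: at line 1 remove [jtq] add [lqneq,ket,jjecl] -> 8 lines: japa lqneq ket jjecl ofjue hsg fcquv vpy
Hunk 5: at line 1 remove [ket,jjecl] add [qgsv,hdhkr,nxfu] -> 9 lines: japa lqneq qgsv hdhkr nxfu ofjue hsg fcquv vpy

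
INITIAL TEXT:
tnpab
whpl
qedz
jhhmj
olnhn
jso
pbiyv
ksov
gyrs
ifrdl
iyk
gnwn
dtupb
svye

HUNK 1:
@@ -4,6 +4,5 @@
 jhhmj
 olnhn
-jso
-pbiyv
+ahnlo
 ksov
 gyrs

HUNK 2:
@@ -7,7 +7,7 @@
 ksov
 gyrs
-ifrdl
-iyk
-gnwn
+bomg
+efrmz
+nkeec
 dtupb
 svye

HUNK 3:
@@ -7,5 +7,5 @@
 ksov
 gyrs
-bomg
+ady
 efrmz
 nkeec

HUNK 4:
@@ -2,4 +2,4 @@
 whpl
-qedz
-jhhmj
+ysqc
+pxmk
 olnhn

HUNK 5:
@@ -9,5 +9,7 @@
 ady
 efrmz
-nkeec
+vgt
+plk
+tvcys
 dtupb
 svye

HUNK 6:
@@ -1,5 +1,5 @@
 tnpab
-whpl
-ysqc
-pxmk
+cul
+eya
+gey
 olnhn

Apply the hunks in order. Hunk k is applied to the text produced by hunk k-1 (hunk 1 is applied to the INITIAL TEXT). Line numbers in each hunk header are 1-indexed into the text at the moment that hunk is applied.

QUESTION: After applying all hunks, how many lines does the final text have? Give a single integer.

Answer: 15

Derivation:
Hunk 1: at line 4 remove [jso,pbiyv] add [ahnlo] -> 13 lines: tnpab whpl qedz jhhmj olnhn ahnlo ksov gyrs ifrdl iyk gnwn dtupb svye
Hunk 2: at line 7 remove [ifrdl,iyk,gnwn] add [bomg,efrmz,nkeec] -> 13 lines: tnpab whpl qedz jhhmj olnhn ahnlo ksov gyrs bomg efrmz nkeec dtupb svye
Hunk 3: at line 7 remove [bomg] add [ady] -> 13 lines: tnpab whpl qedz jhhmj olnhn ahnlo ksov gyrs ady efrmz nkeec dtupb svye
Hunk 4: at line 2 remove [qedz,jhhmj] add [ysqc,pxmk] -> 13 lines: tnpab whpl ysqc pxmk olnhn ahnlo ksov gyrs ady efrmz nkeec dtupb svye
Hunk 5: at line 9 remove [nkeec] add [vgt,plk,tvcys] -> 15 lines: tnpab whpl ysqc pxmk olnhn ahnlo ksov gyrs ady efrmz vgt plk tvcys dtupb svye
Hunk 6: at line 1 remove [whpl,ysqc,pxmk] add [cul,eya,gey] -> 15 lines: tnpab cul eya gey olnhn ahnlo ksov gyrs ady efrmz vgt plk tvcys dtupb svye
Final line count: 15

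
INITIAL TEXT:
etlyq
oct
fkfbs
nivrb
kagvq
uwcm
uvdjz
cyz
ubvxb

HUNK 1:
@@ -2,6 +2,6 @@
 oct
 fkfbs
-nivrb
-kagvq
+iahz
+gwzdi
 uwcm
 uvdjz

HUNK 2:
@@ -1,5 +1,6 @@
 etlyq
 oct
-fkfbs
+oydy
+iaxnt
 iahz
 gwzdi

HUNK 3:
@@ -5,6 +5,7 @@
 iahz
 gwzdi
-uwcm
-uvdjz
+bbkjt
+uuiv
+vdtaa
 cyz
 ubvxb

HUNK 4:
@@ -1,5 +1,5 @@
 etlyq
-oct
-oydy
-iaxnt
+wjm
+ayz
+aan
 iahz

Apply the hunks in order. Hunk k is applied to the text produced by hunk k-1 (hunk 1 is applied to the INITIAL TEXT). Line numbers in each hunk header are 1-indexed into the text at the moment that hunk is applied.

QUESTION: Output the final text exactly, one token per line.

Answer: etlyq
wjm
ayz
aan
iahz
gwzdi
bbkjt
uuiv
vdtaa
cyz
ubvxb

Derivation:
Hunk 1: at line 2 remove [nivrb,kagvq] add [iahz,gwzdi] -> 9 lines: etlyq oct fkfbs iahz gwzdi uwcm uvdjz cyz ubvxb
Hunk 2: at line 1 remove [fkfbs] add [oydy,iaxnt] -> 10 lines: etlyq oct oydy iaxnt iahz gwzdi uwcm uvdjz cyz ubvxb
Hunk 3: at line 5 remove [uwcm,uvdjz] add [bbkjt,uuiv,vdtaa] -> 11 lines: etlyq oct oydy iaxnt iahz gwzdi bbkjt uuiv vdtaa cyz ubvxb
Hunk 4: at line 1 remove [oct,oydy,iaxnt] add [wjm,ayz,aan] -> 11 lines: etlyq wjm ayz aan iahz gwzdi bbkjt uuiv vdtaa cyz ubvxb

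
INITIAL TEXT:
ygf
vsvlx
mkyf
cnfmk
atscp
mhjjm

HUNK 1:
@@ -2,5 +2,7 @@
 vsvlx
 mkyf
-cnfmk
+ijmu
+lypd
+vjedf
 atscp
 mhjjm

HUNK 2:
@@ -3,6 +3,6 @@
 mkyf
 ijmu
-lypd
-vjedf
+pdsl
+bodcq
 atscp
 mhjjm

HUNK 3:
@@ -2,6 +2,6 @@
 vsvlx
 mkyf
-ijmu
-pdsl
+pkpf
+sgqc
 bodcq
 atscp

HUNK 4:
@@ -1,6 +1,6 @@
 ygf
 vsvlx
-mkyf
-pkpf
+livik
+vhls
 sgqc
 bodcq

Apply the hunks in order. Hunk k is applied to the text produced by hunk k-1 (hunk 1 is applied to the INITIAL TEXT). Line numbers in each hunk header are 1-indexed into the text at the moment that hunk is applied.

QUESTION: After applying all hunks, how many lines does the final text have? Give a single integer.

Hunk 1: at line 2 remove [cnfmk] add [ijmu,lypd,vjedf] -> 8 lines: ygf vsvlx mkyf ijmu lypd vjedf atscp mhjjm
Hunk 2: at line 3 remove [lypd,vjedf] add [pdsl,bodcq] -> 8 lines: ygf vsvlx mkyf ijmu pdsl bodcq atscp mhjjm
Hunk 3: at line 2 remove [ijmu,pdsl] add [pkpf,sgqc] -> 8 lines: ygf vsvlx mkyf pkpf sgqc bodcq atscp mhjjm
Hunk 4: at line 1 remove [mkyf,pkpf] add [livik,vhls] -> 8 lines: ygf vsvlx livik vhls sgqc bodcq atscp mhjjm
Final line count: 8

Answer: 8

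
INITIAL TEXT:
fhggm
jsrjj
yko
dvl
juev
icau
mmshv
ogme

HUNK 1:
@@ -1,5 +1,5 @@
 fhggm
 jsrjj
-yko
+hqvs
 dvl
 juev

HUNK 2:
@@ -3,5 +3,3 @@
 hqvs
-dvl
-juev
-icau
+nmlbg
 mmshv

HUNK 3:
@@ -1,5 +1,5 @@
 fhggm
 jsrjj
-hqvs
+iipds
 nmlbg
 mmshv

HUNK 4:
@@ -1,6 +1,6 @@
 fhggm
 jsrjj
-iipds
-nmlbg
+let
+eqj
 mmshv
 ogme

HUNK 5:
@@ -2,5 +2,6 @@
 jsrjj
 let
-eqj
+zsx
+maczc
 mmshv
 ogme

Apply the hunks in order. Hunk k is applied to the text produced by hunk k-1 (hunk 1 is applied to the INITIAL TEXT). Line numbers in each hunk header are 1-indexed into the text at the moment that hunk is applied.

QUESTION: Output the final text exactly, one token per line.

Answer: fhggm
jsrjj
let
zsx
maczc
mmshv
ogme

Derivation:
Hunk 1: at line 1 remove [yko] add [hqvs] -> 8 lines: fhggm jsrjj hqvs dvl juev icau mmshv ogme
Hunk 2: at line 3 remove [dvl,juev,icau] add [nmlbg] -> 6 lines: fhggm jsrjj hqvs nmlbg mmshv ogme
Hunk 3: at line 1 remove [hqvs] add [iipds] -> 6 lines: fhggm jsrjj iipds nmlbg mmshv ogme
Hunk 4: at line 1 remove [iipds,nmlbg] add [let,eqj] -> 6 lines: fhggm jsrjj let eqj mmshv ogme
Hunk 5: at line 2 remove [eqj] add [zsx,maczc] -> 7 lines: fhggm jsrjj let zsx maczc mmshv ogme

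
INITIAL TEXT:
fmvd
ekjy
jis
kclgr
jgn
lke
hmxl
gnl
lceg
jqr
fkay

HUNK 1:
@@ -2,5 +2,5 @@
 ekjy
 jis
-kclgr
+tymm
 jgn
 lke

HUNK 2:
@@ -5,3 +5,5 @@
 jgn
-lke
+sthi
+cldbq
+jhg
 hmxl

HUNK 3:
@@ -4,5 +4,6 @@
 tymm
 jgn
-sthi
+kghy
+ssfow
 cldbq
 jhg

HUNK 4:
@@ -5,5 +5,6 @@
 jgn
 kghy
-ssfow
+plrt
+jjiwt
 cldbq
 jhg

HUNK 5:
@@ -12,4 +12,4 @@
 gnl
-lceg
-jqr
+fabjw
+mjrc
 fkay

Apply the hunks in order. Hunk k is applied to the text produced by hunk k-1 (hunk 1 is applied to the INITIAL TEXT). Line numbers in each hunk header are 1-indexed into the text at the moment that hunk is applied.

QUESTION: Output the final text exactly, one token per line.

Hunk 1: at line 2 remove [kclgr] add [tymm] -> 11 lines: fmvd ekjy jis tymm jgn lke hmxl gnl lceg jqr fkay
Hunk 2: at line 5 remove [lke] add [sthi,cldbq,jhg] -> 13 lines: fmvd ekjy jis tymm jgn sthi cldbq jhg hmxl gnl lceg jqr fkay
Hunk 3: at line 4 remove [sthi] add [kghy,ssfow] -> 14 lines: fmvd ekjy jis tymm jgn kghy ssfow cldbq jhg hmxl gnl lceg jqr fkay
Hunk 4: at line 5 remove [ssfow] add [plrt,jjiwt] -> 15 lines: fmvd ekjy jis tymm jgn kghy plrt jjiwt cldbq jhg hmxl gnl lceg jqr fkay
Hunk 5: at line 12 remove [lceg,jqr] add [fabjw,mjrc] -> 15 lines: fmvd ekjy jis tymm jgn kghy plrt jjiwt cldbq jhg hmxl gnl fabjw mjrc fkay

Answer: fmvd
ekjy
jis
tymm
jgn
kghy
plrt
jjiwt
cldbq
jhg
hmxl
gnl
fabjw
mjrc
fkay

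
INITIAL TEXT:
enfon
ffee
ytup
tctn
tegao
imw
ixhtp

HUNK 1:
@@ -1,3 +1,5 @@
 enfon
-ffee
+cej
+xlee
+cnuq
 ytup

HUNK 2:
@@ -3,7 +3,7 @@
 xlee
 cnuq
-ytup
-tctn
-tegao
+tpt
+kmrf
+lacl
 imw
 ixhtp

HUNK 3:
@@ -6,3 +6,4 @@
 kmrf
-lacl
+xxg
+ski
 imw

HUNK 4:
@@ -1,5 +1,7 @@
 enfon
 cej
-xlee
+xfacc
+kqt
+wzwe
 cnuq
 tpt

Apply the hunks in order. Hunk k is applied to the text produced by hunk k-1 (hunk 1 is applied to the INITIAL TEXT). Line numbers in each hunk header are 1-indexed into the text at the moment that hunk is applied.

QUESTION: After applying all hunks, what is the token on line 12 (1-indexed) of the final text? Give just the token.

Answer: ixhtp

Derivation:
Hunk 1: at line 1 remove [ffee] add [cej,xlee,cnuq] -> 9 lines: enfon cej xlee cnuq ytup tctn tegao imw ixhtp
Hunk 2: at line 3 remove [ytup,tctn,tegao] add [tpt,kmrf,lacl] -> 9 lines: enfon cej xlee cnuq tpt kmrf lacl imw ixhtp
Hunk 3: at line 6 remove [lacl] add [xxg,ski] -> 10 lines: enfon cej xlee cnuq tpt kmrf xxg ski imw ixhtp
Hunk 4: at line 1 remove [xlee] add [xfacc,kqt,wzwe] -> 12 lines: enfon cej xfacc kqt wzwe cnuq tpt kmrf xxg ski imw ixhtp
Final line 12: ixhtp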